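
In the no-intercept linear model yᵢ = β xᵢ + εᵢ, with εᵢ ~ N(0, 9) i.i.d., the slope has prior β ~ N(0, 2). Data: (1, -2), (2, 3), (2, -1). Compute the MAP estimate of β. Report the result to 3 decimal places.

log p(β | y) = −Σ(yᵢ − βxᵢ)²/(2·9) − β²/(2·2) + const.
Setting the derivative to zero: Σxᵢ(yᵢ − βxᵢ)/9 − β/2 = 0, so β = Σxᵢyᵢ / (Σxᵢ² + σ²/τ²).
Σxᵢyᵢ = 1·(-2) + 2·3 + 2·(-1) = 2; Σxᵢ² = 9; σ²/τ² = 4.5.
β̂_MAP = 2 / (9 + 4.5) = 2/13.5 ≈ 0.148.

β̂_MAP = 0.148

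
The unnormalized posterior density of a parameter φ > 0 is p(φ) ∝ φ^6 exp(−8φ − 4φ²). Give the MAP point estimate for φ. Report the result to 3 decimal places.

φ̂_MAP = 0.500

ℓ'(φ) = 6/φ − 8 − 8φ. Setting this to zero and multiplying by φ: 8φ² + 8φ − 6 = 0.
φ = (−8 + √(8² + 4·8·6)) / (2·8) = (−8 + √256) / 16 = (−8 + 16)/16 = 1/2.
ℓ''(φ) = −6/φ² − 8 < 0, confirming a maximum.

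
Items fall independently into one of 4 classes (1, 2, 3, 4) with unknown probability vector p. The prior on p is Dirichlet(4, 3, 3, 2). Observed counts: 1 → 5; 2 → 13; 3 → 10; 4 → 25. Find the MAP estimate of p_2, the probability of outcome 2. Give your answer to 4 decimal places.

The posterior is Dirichlet(αᵢ + nᵢ) = Dirichlet(9, 16, 13, 27).
For a Dirichlet(a₁,…,a_K) with all aᵢ > 1, the mode has j-th component (aⱼ − 1)/(Σaᵢ − K).
Here Σaᵢ = 65 and K = 4, so p_2 = (16 − 1)/(65 − 4) = 15/61 ≈ 0.2459.

MAP estimate: 0.2459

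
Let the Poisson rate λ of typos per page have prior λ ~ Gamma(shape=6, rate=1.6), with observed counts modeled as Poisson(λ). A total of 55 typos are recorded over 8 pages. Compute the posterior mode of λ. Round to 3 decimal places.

λ̂_MAP = 6.250

Σxᵢ = 55, n = 8.
Posterior ∝ λ^5e^(−1.6λ) · λ^55e^(−8λ) = λ^60e^(−9.6λ), i.e. Gamma(shape=61, rate=9.6).
The mode of a Gamma(a, b) with a ≥ 1 (shape–rate) is (a−1)/b = 60/9.6 ≈ 6.250.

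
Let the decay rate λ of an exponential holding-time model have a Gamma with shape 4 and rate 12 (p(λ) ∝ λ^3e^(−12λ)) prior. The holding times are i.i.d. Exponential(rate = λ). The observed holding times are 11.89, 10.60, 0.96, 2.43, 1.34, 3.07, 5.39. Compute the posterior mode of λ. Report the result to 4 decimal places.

λ̂_MAP = 0.2097

The Exponential(rate=λ) likelihood is ∝ λ^n e^(−λΣtᵢ). Here n = 7 and Σtᵢ = 11.89 + 10.60 + 0.96 + 2.43 + 1.34 + 3.07 + 5.39 = 35.68.
Posterior ∝ λ^3e^(−12λ) · λ^7e^(−35.68λ) = λ^10e^(−47.68λ), i.e. Gamma(11, 47.68).
Mode = (a−1)/b = 10/47.68 ≈ 0.2097.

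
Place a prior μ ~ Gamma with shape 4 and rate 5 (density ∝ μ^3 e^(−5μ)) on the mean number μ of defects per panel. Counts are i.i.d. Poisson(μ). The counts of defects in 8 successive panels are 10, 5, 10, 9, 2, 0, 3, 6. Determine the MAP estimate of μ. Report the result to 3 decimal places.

Σxᵢ = 10+5+10+9+2+0+3+6 = 45, with n = 8.
Posterior ∝ μ^3e^(−5μ) · μ^45e^(−8μ) = μ^48e^(−13μ), i.e. Gamma(shape=49, rate=13).
The mode of a Gamma(a, b) with a ≥ 1 (shape–rate) is (a−1)/b = 48/13 ≈ 3.692.

μ̂_MAP = 3.692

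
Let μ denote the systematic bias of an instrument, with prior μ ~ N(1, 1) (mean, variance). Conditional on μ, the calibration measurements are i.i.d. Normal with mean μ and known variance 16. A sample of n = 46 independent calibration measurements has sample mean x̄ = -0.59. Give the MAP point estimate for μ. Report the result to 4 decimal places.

μ̂_MAP = -0.1797

n = 46, x̄ = -0.59.
For a Normal prior and Normal likelihood with known variance, the posterior is Normal; its mode equals its mean, the precision-weighted average.
Prior precision 1/σ₀² = 1/1 = 1; data precision n/σ² = 46/16 = 2.875.
μ̂ = (1·1 + 2.875·(-0.59)) / (1 + 2.875) = (-0.69625)/3.875 = -557/3100 ≈ -0.1797.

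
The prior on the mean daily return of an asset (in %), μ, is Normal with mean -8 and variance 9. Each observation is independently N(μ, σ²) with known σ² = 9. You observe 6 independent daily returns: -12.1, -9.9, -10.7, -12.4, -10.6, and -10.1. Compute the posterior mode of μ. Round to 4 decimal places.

μ̂_MAP = -10.5429

n = 6; x̄ = ((-12.1) + (-9.9) + (-10.7) + (-12.4) + (-10.6) + (-10.1))/6 = -65.8/6 = -329/30 ≈ -10.9667.
For a Normal prior and Normal likelihood with known variance, the posterior is Normal; its mode equals its mean, the precision-weighted average.
Prior precision 1/σ₀² = 1/9; data precision n/σ² = 6/9 = 2/3.
μ̂ = ((1/9)·(-8) + (2/3)·(-329/30)) / (1/9 + 2/3) = (-8.2)/(7/9) = -369/35 ≈ -10.5429.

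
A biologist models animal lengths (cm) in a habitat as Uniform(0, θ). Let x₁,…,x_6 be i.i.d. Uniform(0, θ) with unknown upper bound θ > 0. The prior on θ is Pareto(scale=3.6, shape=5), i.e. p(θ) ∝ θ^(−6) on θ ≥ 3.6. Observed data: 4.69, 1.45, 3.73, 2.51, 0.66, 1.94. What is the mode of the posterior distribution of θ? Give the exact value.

The Uniform(0, θ) likelihood is θ^(−n) for θ ≥ max(xᵢ), zero otherwise. Here max(xᵢ) = 4.69.
Posterior ∝ θ^(−6) · θ^(−6) = θ^(−12) on θ ≥ max(3.6, 4.69) = 4.69.
This density is strictly decreasing in θ, so the posterior mode lies at the lower boundary of the support.

θ̂_MAP = 4.69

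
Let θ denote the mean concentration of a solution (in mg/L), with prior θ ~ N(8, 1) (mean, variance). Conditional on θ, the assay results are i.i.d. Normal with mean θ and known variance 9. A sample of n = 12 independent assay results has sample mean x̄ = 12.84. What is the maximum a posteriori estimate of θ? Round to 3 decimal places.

θ̂_MAP = 10.766

n = 12, x̄ = 12.84.
For a Normal prior and Normal likelihood with known variance, the posterior is Normal; its mode equals its mean, the precision-weighted average.
Prior precision 1/σ₀² = 1/1 = 1; data precision n/σ² = 12/9 = 4/3.
θ̂ = (1·8 + (4/3)·12.84) / (1 + 4/3) = 25.12/(7/3) = 1884/175 ≈ 10.766.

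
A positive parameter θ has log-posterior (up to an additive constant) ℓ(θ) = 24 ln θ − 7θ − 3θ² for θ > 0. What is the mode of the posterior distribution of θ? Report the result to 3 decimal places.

θ̂_MAP = 1.500

ℓ'(θ) = 24/θ − 7 − 6θ. Setting this to zero and multiplying by θ: 6θ² + 7θ − 24 = 0.
θ = (−7 + √(7² + 4·6·24)) / (2·6) = (−7 + √625) / 12 = (−7 + 25)/12 = 3/2.
ℓ''(θ) = −24/θ² − 6 < 0, confirming a maximum.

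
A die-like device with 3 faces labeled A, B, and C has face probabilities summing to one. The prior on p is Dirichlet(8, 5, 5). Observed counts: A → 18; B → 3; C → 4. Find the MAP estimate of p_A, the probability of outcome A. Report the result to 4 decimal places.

The posterior is Dirichlet(αᵢ + nᵢ) = Dirichlet(26, 8, 9).
For a Dirichlet(a₁,…,a_K) with all aᵢ > 1, the mode has j-th component (aⱼ − 1)/(Σaᵢ − K).
Here Σaᵢ = 43 and K = 3, so p_A = (26 − 1)/(43 − 3) = 25/40 ≈ 0.6250.

MAP estimate of p_A = 0.6250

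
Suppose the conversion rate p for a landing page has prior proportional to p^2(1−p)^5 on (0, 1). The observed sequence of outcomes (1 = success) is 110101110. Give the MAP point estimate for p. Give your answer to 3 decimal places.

p̂_MAP = 0.500

The prior density ∝ p^2(1−p)^5 is the kernel of Beta(3, 6).
Data: 6 successes in 9 trials (from the sequence). The binomial likelihood contributes p^6(1−p)^3, so the posterior is Beta(3+6, 6+3) = Beta(9, 9).
For Beta(a, b) with a, b > 1 the mode is (a−1)/(a+b−2) = 8/16 ≈ 0.500.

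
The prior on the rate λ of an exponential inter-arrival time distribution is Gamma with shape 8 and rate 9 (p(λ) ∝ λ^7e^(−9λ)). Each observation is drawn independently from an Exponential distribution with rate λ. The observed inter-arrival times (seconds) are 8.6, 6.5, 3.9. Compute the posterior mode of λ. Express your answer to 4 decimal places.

The Exponential(rate=λ) likelihood is ∝ λ^n e^(−λΣtᵢ). Here n = 3 and Σtᵢ = 8.6 + 6.5 + 3.9 = 19.
Posterior ∝ λ^7e^(−9λ) · λ^3e^(−19λ) = λ^10e^(−28λ), i.e. Gamma(11, 28).
Mode = (a−1)/b = 10/28 ≈ 0.3571.

λ̂_MAP = 0.3571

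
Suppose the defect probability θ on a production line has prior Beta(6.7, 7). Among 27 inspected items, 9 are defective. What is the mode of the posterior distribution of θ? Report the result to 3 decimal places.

θ̂_MAP = 0.380

Prior: Beta(6.7, 7).
Data: 9 successes in 27 trials. The binomial likelihood contributes θ^9(1−θ)^18, so the posterior is Beta(6.7+9, 7+18) = Beta(15.7, 25).
For Beta(a, b) with a, b > 1 the mode is (a−1)/(a+b−2) = 14.7/38.7 ≈ 0.380.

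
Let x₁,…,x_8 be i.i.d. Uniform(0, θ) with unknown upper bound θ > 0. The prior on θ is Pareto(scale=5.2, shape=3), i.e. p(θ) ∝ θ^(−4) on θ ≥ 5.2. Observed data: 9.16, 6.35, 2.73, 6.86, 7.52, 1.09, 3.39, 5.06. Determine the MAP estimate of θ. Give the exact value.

The Uniform(0, θ) likelihood is θ^(−n) for θ ≥ max(xᵢ), zero otherwise. Here max(xᵢ) = 9.16.
Posterior ∝ θ^(−4) · θ^(−8) = θ^(−12) on θ ≥ max(5.2, 9.16) = 9.16.
This density is strictly decreasing in θ, so the posterior mode lies at the lower boundary of the support.

θ̂_MAP = 9.16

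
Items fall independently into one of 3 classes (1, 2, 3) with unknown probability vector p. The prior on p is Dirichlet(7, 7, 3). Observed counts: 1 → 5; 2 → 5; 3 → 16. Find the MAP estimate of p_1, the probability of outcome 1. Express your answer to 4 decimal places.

The posterior is Dirichlet(αᵢ + nᵢ) = Dirichlet(12, 12, 19).
For a Dirichlet(a₁,…,a_K) with all aᵢ > 1, the mode has j-th component (aⱼ − 1)/(Σaᵢ − K).
Here Σaᵢ = 43 and K = 3, so p_1 = (12 − 1)/(43 − 3) = 11/40 ≈ 0.2750.

MAP estimate: 0.2750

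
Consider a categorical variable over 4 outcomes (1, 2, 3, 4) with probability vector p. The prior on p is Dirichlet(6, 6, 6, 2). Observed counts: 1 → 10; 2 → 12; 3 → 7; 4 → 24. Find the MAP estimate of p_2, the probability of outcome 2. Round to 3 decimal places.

MAP estimate: 0.246

The posterior is Dirichlet(αᵢ + nᵢ) = Dirichlet(16, 18, 13, 26).
For a Dirichlet(a₁,…,a_K) with all aᵢ > 1, the mode has j-th component (aⱼ − 1)/(Σaᵢ − K).
Here Σaᵢ = 73 and K = 4, so p_2 = (18 − 1)/(73 − 4) = 17/69 ≈ 0.246.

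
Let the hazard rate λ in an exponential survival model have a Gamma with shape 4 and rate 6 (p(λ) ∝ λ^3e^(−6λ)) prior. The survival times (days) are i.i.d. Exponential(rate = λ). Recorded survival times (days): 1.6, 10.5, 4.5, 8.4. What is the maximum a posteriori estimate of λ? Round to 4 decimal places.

λ̂_MAP = 0.2258

The Exponential(rate=λ) likelihood is ∝ λ^n e^(−λΣtᵢ). Here n = 4 and Σtᵢ = 1.6 + 10.5 + 4.5 + 8.4 = 25.
Posterior ∝ λ^3e^(−6λ) · λ^4e^(−25λ) = λ^7e^(−31λ), i.e. Gamma(8, 31).
Mode = (a−1)/b = 7/31 ≈ 0.2258.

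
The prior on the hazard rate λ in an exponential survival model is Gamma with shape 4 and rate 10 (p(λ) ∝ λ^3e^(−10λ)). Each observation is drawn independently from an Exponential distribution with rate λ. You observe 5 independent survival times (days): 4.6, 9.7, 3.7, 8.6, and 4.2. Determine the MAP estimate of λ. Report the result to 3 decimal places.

λ̂_MAP = 0.196

The Exponential(rate=λ) likelihood is ∝ λ^n e^(−λΣtᵢ). Here n = 5 and Σtᵢ = 4.6 + 9.7 + 3.7 + 8.6 + 4.2 = 30.8.
Posterior ∝ λ^3e^(−10λ) · λ^5e^(−30.8λ) = λ^8e^(−40.8λ), i.e. Gamma(9, 40.8).
Mode = (a−1)/b = 8/40.8 ≈ 0.196.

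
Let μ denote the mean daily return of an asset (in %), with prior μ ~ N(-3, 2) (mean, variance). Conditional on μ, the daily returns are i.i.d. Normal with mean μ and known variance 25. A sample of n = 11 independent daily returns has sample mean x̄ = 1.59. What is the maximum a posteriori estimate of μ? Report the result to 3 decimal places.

n = 11, x̄ = 1.59.
For a Normal prior and Normal likelihood with known variance, the posterior is Normal; its mode equals its mean, the precision-weighted average.
Prior precision 1/σ₀² = 1/2 = 0.5; data precision n/σ² = 11/25 = 0.44.
μ̂ = (0.5·(-3) + 0.44·1.59) / (0.5 + 0.44) = (-0.8004)/0.94 = -2001/2350 ≈ -0.851.

μ̂_MAP = -0.851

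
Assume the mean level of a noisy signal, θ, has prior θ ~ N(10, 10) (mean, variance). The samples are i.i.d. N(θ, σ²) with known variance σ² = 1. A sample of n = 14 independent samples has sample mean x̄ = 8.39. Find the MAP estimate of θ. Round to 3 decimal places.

θ̂_MAP = 8.401

n = 14, x̄ = 8.39.
For a Normal prior and Normal likelihood with known variance, the posterior is Normal; its mode equals its mean, the precision-weighted average.
Prior precision 1/σ₀² = 1/10 = 0.1; data precision n/σ² = 14/1 = 14.
θ̂ = (0.1·10 + 14·8.39) / (0.1 + 14) = 118.46/14.1 = 5923/705 ≈ 8.401.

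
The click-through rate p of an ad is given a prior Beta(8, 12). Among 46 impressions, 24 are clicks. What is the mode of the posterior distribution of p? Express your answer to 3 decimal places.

Prior: Beta(8, 12).
Data: 24 successes in 46 trials. The binomial likelihood contributes p^24(1−p)^22, so the posterior is Beta(8+24, 12+22) = Beta(32, 34).
For Beta(a, b) with a, b > 1 the mode is (a−1)/(a+b−2) = 31/64 ≈ 0.484.

p̂_MAP = 0.484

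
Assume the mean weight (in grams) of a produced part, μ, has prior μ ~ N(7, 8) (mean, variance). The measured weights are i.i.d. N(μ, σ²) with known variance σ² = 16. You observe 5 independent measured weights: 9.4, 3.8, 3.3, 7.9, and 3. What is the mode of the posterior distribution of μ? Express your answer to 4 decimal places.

μ̂_MAP = 5.9143

n = 5; x̄ = (9.4 + 3.8 + 3.3 + 7.9 + 3)/5 = 27.4/5 = 5.48.
For a Normal prior and Normal likelihood with known variance, the posterior is Normal; its mode equals its mean, the precision-weighted average.
Prior precision 1/σ₀² = 1/8 = 0.125; data precision n/σ² = 5/16 = 0.3125.
μ̂ = (0.125·7 + 0.3125·5.48) / (0.125 + 0.3125) = 2.5875/0.4375 = 207/35 ≈ 5.9143.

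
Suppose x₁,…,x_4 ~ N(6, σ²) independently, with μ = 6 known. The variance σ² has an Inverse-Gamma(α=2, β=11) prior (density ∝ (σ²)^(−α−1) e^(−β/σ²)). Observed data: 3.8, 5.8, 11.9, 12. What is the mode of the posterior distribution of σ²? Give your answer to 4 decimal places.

Sum of squared deviations about the known mean: SS = (3.8−6)² + (5.8−6)² + (11.9−6)² + (12−6)² = 75.69.
The Normal likelihood contributes (σ²)^(−n/2) exp(−SS/(2σ²)), so the posterior is Inverse-Gamma(α + n/2, β + SS/2) = Inverse-Gamma(4, 48.845).
The mode of Inverse-Gamma(a, b) is b/(a+1) = 48.845/5 ≈ 9.7690.

σ̂²_MAP = 9.7690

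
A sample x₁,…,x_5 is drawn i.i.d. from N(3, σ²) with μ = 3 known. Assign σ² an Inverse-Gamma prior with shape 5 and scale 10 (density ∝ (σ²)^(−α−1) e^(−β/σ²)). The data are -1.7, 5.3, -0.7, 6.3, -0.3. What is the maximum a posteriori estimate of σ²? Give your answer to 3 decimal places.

Sum of squared deviations about the known mean: SS = (-1.7−3)² + (5.3−3)² + (-0.7−3)² + (6.3−3)² + (-0.3−3)² = 62.85.
The Normal likelihood contributes (σ²)^(−n/2) exp(−SS/(2σ²)), so the posterior is Inverse-Gamma(α + n/2, β + SS/2) = Inverse-Gamma(7.5, 41.425).
The mode of Inverse-Gamma(a, b) is b/(a+1) = 41.425/8.5 ≈ 4.874.

σ̂²_MAP = 4.874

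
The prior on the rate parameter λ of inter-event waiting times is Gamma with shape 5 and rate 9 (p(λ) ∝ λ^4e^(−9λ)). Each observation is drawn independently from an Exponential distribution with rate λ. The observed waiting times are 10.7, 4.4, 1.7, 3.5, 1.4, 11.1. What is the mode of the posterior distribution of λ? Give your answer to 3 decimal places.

λ̂_MAP = 0.239

The Exponential(rate=λ) likelihood is ∝ λ^n e^(−λΣtᵢ). Here n = 6 and Σtᵢ = 10.7 + 4.4 + 1.7 + 3.5 + 1.4 + 11.1 = 32.8.
Posterior ∝ λ^4e^(−9λ) · λ^6e^(−32.8λ) = λ^10e^(−41.8λ), i.e. Gamma(11, 41.8).
Mode = (a−1)/b = 10/41.8 ≈ 0.239.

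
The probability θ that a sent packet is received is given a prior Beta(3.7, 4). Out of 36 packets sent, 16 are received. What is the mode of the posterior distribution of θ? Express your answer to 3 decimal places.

Prior: Beta(3.7, 4).
Data: 16 successes in 36 trials. The binomial likelihood contributes θ^16(1−θ)^20, so the posterior is Beta(3.7+16, 4+20) = Beta(19.7, 24).
For Beta(a, b) with a, b > 1 the mode is (a−1)/(a+b−2) = 18.7/41.7 ≈ 0.448.

θ̂_MAP = 0.448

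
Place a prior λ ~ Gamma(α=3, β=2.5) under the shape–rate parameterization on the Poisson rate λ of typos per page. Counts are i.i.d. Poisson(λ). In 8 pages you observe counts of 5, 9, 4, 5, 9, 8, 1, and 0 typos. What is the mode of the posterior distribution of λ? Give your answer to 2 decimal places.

Σxᵢ = 5+9+4+5+9+8+1+0 = 41, with n = 8.
Posterior ∝ λ^2e^(−2.5λ) · λ^41e^(−8λ) = λ^43e^(−10.5λ), i.e. Gamma(shape=44, rate=10.5).
The mode of a Gamma(a, b) with a ≥ 1 (shape–rate) is (a−1)/b = 43/10.5 ≈ 4.10.

λ̂_MAP = 4.10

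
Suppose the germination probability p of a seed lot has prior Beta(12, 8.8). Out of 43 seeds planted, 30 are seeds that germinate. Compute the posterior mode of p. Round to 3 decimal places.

Prior: Beta(12, 8.8).
Data: 30 successes in 43 trials. The binomial likelihood contributes p^30(1−p)^13, so the posterior is Beta(12+30, 8.8+13) = Beta(42, 21.8).
For Beta(a, b) with a, b > 1 the mode is (a−1)/(a+b−2) = 41/61.8 ≈ 0.663.

p̂_MAP = 0.663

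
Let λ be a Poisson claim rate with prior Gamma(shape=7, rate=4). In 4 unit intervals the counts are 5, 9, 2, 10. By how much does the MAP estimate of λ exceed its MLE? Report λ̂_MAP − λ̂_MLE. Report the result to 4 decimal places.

MAP − MLE = -2.5000

Σxᵢ = 26. Posterior is Gamma(33, 8); MAP = (33−1)/8 = 32/8 ≈ 4.00000.
MLE = x̄ = 26/4 ≈ 6.50000.
Difference = 32/8 − 26/4 = -5/2 ≈ -2.5000.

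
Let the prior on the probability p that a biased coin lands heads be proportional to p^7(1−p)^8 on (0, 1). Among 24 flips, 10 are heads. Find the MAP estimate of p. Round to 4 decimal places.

The prior density ∝ p^7(1−p)^8 is the kernel of Beta(8, 9).
Data: 10 successes in 24 trials. The binomial likelihood contributes p^10(1−p)^14, so the posterior is Beta(8+10, 9+14) = Beta(18, 23).
For Beta(a, b) with a, b > 1 the mode is (a−1)/(a+b−2) = 17/39 ≈ 0.4359.

p̂_MAP = 0.4359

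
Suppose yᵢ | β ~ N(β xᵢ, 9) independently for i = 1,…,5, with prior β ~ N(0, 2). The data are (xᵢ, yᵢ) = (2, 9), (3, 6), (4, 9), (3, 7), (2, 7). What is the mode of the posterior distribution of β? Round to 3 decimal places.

β̂_MAP = 2.301

log p(β | y) = −Σ(yᵢ − βxᵢ)²/(2·9) − β²/(2·2) + const.
Setting the derivative to zero: Σxᵢ(yᵢ − βxᵢ)/9 − β/2 = 0, so β = Σxᵢyᵢ / (Σxᵢ² + σ²/τ²).
Σxᵢyᵢ = 2·9 + 3·6 + 4·9 + 3·7 + 2·7 = 107; Σxᵢ² = 42; σ²/τ² = 4.5.
β̂_MAP = 107 / (42 + 4.5) = 107/46.5 ≈ 2.301.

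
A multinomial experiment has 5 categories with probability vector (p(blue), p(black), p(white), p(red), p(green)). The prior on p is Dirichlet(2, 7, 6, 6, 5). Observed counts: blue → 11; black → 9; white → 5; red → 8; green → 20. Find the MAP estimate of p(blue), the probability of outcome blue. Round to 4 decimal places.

MAP estimate of p(blue) = 0.1622

The posterior is Dirichlet(αᵢ + nᵢ) = Dirichlet(13, 16, 11, 14, 25).
For a Dirichlet(a₁,…,a_K) with all aᵢ > 1, the mode has j-th component (aⱼ − 1)/(Σaᵢ − K).
Here Σaᵢ = 79 and K = 5, so p(blue) = (13 − 1)/(79 − 5) = 12/74 ≈ 0.1622.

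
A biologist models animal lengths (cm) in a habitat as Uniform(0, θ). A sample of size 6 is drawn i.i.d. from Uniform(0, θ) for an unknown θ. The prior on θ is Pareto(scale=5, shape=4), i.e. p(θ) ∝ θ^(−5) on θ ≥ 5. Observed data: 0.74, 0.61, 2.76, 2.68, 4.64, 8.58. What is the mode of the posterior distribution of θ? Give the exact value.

θ̂_MAP = 8.58

The Uniform(0, θ) likelihood is θ^(−n) for θ ≥ max(xᵢ), zero otherwise. Here max(xᵢ) = 8.58.
Posterior ∝ θ^(−5) · θ^(−6) = θ^(−11) on θ ≥ max(5, 8.58) = 8.58.
This density is strictly decreasing in θ, so the posterior mode lies at the lower boundary of the support.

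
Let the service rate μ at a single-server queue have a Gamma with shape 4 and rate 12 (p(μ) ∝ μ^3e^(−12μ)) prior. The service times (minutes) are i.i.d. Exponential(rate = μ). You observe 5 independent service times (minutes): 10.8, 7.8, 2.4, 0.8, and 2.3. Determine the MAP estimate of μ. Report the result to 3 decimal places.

μ̂_MAP = 0.222

The Exponential(rate=μ) likelihood is ∝ μ^n e^(−μΣtᵢ). Here n = 5 and Σtᵢ = 10.8 + 7.8 + 2.4 + 0.8 + 2.3 = 24.1.
Posterior ∝ μ^3e^(−12μ) · μ^5e^(−24.1μ) = μ^8e^(−36.1μ), i.e. Gamma(9, 36.1).
Mode = (a−1)/b = 8/36.1 ≈ 0.222.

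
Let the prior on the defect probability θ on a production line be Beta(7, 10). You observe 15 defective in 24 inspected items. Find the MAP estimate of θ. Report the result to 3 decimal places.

θ̂_MAP = 0.538

Prior: Beta(7, 10).
Data: 15 successes in 24 trials. The binomial likelihood contributes θ^15(1−θ)^9, so the posterior is Beta(7+15, 10+9) = Beta(22, 19).
For Beta(a, b) with a, b > 1 the mode is (a−1)/(a+b−2) = 21/39 ≈ 0.538.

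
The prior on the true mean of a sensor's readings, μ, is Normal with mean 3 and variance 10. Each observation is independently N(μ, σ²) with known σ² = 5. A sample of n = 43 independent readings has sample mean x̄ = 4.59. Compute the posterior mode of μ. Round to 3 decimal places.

μ̂_MAP = 4.572

n = 43, x̄ = 4.59.
For a Normal prior and Normal likelihood with known variance, the posterior is Normal; its mode equals its mean, the precision-weighted average.
Prior precision 1/σ₀² = 1/10 = 0.1; data precision n/σ² = 43/5 = 8.6.
μ̂ = (0.1·3 + 8.6·4.59) / (0.1 + 8.6) = 39.774/8.7 = 6629/1450 ≈ 4.572.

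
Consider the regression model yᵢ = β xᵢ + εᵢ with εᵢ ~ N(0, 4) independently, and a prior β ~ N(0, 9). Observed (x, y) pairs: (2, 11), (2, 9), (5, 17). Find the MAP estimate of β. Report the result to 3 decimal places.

log p(β | y) = −Σ(yᵢ − βxᵢ)²/(2·4) − β²/(2·9) + const.
Setting the derivative to zero: Σxᵢ(yᵢ − βxᵢ)/4 − β/9 = 0, so β = Σxᵢyᵢ / (Σxᵢ² + σ²/τ²).
Σxᵢyᵢ = 2·11 + 2·9 + 5·17 = 125; Σxᵢ² = 33; σ²/τ² = 4/9.
β̂_MAP = 125 / (33 + 4/9) = 125/(301/9) = 1125/301 ≈ 3.738.

β̂_MAP = 3.738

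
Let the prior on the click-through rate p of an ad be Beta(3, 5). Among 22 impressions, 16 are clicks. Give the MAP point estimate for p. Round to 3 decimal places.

p̂_MAP = 0.643

Prior: Beta(3, 5).
Data: 16 successes in 22 trials. The binomial likelihood contributes p^16(1−p)^6, so the posterior is Beta(3+16, 5+6) = Beta(19, 11).
For Beta(a, b) with a, b > 1 the mode is (a−1)/(a+b−2) = 18/28 ≈ 0.643.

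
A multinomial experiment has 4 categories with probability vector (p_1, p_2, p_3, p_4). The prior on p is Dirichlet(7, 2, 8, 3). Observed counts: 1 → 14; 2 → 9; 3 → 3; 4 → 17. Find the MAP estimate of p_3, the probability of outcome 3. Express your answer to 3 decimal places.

MAP estimate: 0.169

The posterior is Dirichlet(αᵢ + nᵢ) = Dirichlet(21, 11, 11, 20).
For a Dirichlet(a₁,…,a_K) with all aᵢ > 1, the mode has j-th component (aⱼ − 1)/(Σaᵢ − K).
Here Σaᵢ = 63 and K = 4, so p_3 = (11 − 1)/(63 − 4) = 10/59 ≈ 0.169.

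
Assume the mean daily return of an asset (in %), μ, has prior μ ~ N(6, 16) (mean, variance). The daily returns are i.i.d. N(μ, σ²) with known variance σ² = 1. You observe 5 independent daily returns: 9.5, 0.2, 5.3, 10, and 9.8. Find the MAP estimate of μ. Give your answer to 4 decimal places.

n = 5; x̄ = (9.5 + 0.2 + 5.3 + 10 + 9.8)/5 = 34.8/5 = 6.96.
For a Normal prior and Normal likelihood with known variance, the posterior is Normal; its mode equals its mean, the precision-weighted average.
Prior precision 1/σ₀² = 1/16 = 0.0625; data precision n/σ² = 5/1 = 5.
μ̂ = (0.0625·6 + 5·6.96) / (0.0625 + 5) = 35.175/5.0625 = 938/135 ≈ 6.9481.

μ̂_MAP = 6.9481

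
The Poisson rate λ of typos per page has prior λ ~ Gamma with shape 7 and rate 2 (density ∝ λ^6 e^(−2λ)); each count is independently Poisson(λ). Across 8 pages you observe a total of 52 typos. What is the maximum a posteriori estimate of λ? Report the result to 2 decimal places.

λ̂_MAP = 5.80

Σxᵢ = 52, n = 8.
Posterior ∝ λ^6e^(−2λ) · λ^52e^(−8λ) = λ^58e^(−10λ), i.e. Gamma(shape=59, rate=10).
The mode of a Gamma(a, b) with a ≥ 1 (shape–rate) is (a−1)/b = 58/10 ≈ 5.80.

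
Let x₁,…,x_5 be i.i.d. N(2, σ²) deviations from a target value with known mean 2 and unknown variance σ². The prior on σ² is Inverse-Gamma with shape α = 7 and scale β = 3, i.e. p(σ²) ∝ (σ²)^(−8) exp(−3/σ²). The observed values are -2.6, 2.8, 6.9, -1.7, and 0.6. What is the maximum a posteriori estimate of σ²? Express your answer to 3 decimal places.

Sum of squared deviations about the known mean: SS = (-2.6−2)² + (2.8−2)² + (6.9−2)² + (-1.7−2)² + (0.6−2)² = 61.46.
The Normal likelihood contributes (σ²)^(−n/2) exp(−SS/(2σ²)), so the posterior is Inverse-Gamma(α + n/2, β + SS/2) = Inverse-Gamma(9.5, 33.73).
The mode of Inverse-Gamma(a, b) is b/(a+1) = 33.73/10.5 ≈ 3.212.

σ̂²_MAP = 3.212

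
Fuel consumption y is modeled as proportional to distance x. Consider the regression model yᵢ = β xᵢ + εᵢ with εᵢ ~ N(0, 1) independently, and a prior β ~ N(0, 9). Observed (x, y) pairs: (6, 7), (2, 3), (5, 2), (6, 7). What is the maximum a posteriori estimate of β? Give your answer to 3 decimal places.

β̂_MAP = 0.989

log p(β | y) = −Σ(yᵢ − βxᵢ)²/(2·1) − β²/(2·9) + const.
Setting the derivative to zero: Σxᵢ(yᵢ − βxᵢ)/1 − β/9 = 0, so β = Σxᵢyᵢ / (Σxᵢ² + σ²/τ²).
Σxᵢyᵢ = 6·7 + 2·3 + 5·2 + 6·7 = 100; Σxᵢ² = 101; σ²/τ² = 1/9.
β̂_MAP = 100 / (101 + 1/9) = 100/(910/9) = 90/91 ≈ 0.989.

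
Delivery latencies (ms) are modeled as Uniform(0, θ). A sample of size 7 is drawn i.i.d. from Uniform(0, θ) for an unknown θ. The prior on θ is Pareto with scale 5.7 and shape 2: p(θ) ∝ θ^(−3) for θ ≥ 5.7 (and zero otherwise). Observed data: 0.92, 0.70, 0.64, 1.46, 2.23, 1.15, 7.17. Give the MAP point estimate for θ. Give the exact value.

θ̂_MAP = 7.17

The Uniform(0, θ) likelihood is θ^(−n) for θ ≥ max(xᵢ), zero otherwise. Here max(xᵢ) = 7.17.
Posterior ∝ θ^(−3) · θ^(−7) = θ^(−10) on θ ≥ max(5.7, 7.17) = 7.17.
This density is strictly decreasing in θ, so the posterior mode lies at the lower boundary of the support.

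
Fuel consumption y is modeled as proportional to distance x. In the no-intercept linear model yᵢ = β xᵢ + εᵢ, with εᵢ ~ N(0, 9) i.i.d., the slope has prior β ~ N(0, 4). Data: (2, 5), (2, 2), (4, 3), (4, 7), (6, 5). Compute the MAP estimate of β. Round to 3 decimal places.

log p(β | y) = −Σ(yᵢ − βxᵢ)²/(2·9) − β²/(2·4) + const.
Setting the derivative to zero: Σxᵢ(yᵢ − βxᵢ)/9 − β/4 = 0, so β = Σxᵢyᵢ / (Σxᵢ² + σ²/τ²).
Σxᵢyᵢ = 2·5 + 2·2 + 4·3 + 4·7 + 6·5 = 84; Σxᵢ² = 76; σ²/τ² = 2.25.
β̂_MAP = 84 / (76 + 2.25) = 84/78.25 ≈ 1.073.

β̂_MAP = 1.073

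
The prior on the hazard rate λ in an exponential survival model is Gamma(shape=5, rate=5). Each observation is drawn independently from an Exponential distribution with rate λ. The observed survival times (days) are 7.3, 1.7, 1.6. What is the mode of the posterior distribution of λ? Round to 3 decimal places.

λ̂_MAP = 0.449

The Exponential(rate=λ) likelihood is ∝ λ^n e^(−λΣtᵢ). Here n = 3 and Σtᵢ = 7.3 + 1.7 + 1.6 = 10.6.
Posterior ∝ λ^4e^(−5λ) · λ^3e^(−10.6λ) = λ^7e^(−15.6λ), i.e. Gamma(8, 15.6).
Mode = (a−1)/b = 7/15.6 ≈ 0.449.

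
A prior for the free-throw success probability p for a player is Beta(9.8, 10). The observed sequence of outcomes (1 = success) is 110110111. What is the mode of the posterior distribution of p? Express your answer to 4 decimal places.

Prior: Beta(9.8, 10).
Data: 7 successes in 9 trials (from the sequence). The binomial likelihood contributes p^7(1−p)^2, so the posterior is Beta(9.8+7, 10+2) = Beta(16.8, 12).
For Beta(a, b) with a, b > 1 the mode is (a−1)/(a+b−2) = 15.8/26.8 ≈ 0.5896.

p̂_MAP = 0.5896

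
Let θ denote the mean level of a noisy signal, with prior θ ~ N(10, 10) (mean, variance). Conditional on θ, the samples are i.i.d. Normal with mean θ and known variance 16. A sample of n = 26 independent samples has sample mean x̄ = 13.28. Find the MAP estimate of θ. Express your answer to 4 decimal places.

θ̂_MAP = 13.0899

n = 26, x̄ = 13.28.
For a Normal prior and Normal likelihood with known variance, the posterior is Normal; its mode equals its mean, the precision-weighted average.
Prior precision 1/σ₀² = 1/10 = 0.1; data precision n/σ² = 26/16 = 1.625.
θ̂ = (0.1·10 + 1.625·13.28) / (0.1 + 1.625) = 22.58/1.725 = 4516/345 ≈ 13.0899.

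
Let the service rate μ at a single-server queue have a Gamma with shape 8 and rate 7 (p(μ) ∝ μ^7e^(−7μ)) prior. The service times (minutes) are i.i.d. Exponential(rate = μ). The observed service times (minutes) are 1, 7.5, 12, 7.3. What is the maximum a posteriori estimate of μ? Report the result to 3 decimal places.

μ̂_MAP = 0.316

The Exponential(rate=μ) likelihood is ∝ μ^n e^(−μΣtᵢ). Here n = 4 and Σtᵢ = 1 + 7.5 + 12 + 7.3 = 27.8.
Posterior ∝ μ^7e^(−7μ) · μ^4e^(−27.8μ) = μ^11e^(−34.8μ), i.e. Gamma(12, 34.8).
Mode = (a−1)/b = 11/34.8 ≈ 0.316.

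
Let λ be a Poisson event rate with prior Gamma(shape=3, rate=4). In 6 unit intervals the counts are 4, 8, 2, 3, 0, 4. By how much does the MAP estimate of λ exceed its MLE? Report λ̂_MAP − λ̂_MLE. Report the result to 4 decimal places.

MAP − MLE = -1.2000

Σxᵢ = 21. Posterior is Gamma(24, 10); MAP = (24−1)/10 = 23/10 ≈ 2.30000.
MLE = x̄ = 21/6 ≈ 3.50000.
Difference = 23/10 − 21/6 = -6/5 ≈ -1.2000.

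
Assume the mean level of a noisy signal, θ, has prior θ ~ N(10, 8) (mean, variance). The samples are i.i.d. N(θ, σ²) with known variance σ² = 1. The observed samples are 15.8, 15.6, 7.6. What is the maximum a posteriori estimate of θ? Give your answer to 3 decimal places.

n = 3; x̄ = (15.8 + 15.6 + 7.6)/3 = 39/3 = 13.
For a Normal prior and Normal likelihood with known variance, the posterior is Normal; its mode equals its mean, the precision-weighted average.
Prior precision 1/σ₀² = 1/8 = 0.125; data precision n/σ² = 3/1 = 3.
θ̂ = (0.125·10 + 3·13) / (0.125 + 3) = 40.25/3.125 = 12.880.

θ̂_MAP = 12.880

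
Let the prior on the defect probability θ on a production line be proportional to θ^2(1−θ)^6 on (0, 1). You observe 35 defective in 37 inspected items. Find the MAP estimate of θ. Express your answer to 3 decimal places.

θ̂_MAP = 0.822

The prior density ∝ θ^2(1−θ)^6 is the kernel of Beta(3, 7).
Data: 35 successes in 37 trials. The binomial likelihood contributes θ^35(1−θ)^2, so the posterior is Beta(3+35, 7+2) = Beta(38, 9).
For Beta(a, b) with a, b > 1 the mode is (a−1)/(a+b−2) = 37/45 ≈ 0.822.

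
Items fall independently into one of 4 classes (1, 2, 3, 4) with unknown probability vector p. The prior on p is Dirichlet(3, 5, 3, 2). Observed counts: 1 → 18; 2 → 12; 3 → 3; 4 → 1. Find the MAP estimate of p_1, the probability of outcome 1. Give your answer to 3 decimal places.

The posterior is Dirichlet(αᵢ + nᵢ) = Dirichlet(21, 17, 6, 3).
For a Dirichlet(a₁,…,a_K) with all aᵢ > 1, the mode has j-th component (aⱼ − 1)/(Σaᵢ − K).
Here Σaᵢ = 47 and K = 4, so p_1 = (21 − 1)/(47 − 4) = 20/43 ≈ 0.465.

MAP estimate: 0.465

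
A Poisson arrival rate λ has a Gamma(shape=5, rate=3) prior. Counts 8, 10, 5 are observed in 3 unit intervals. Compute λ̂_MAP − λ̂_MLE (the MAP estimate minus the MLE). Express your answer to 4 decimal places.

Σxᵢ = 23. Posterior is Gamma(28, 6); MAP = (28−1)/6 = 27/6 ≈ 4.50000.
MLE = x̄ = 23/3 ≈ 7.66667.
Difference = 27/6 − 23/3 = -19/6 ≈ -3.1667.

MAP − MLE = -3.1667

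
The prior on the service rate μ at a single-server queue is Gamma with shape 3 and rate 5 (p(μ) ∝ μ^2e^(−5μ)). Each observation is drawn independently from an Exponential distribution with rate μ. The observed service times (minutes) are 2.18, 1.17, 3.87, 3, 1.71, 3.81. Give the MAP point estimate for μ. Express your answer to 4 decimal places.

The Exponential(rate=μ) likelihood is ∝ μ^n e^(−μΣtᵢ). Here n = 6 and Σtᵢ = 2.18 + 1.17 + 3.87 + 3 + 1.71 + 3.81 = 15.74.
Posterior ∝ μ^2e^(−5μ) · μ^6e^(−15.74μ) = μ^8e^(−20.74μ), i.e. Gamma(9, 20.74).
Mode = (a−1)/b = 8/20.74 ≈ 0.3857.

μ̂_MAP = 0.3857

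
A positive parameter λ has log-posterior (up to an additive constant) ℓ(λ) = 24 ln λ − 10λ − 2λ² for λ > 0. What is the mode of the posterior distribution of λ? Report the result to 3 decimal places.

λ̂_MAP = 1.500

ℓ'(λ) = 24/λ − 10 − 4λ. Setting this to zero and multiplying by λ: 4λ² + 10λ − 24 = 0.
λ = (−10 + √(10² + 4·4·24)) / (2·4) = (−10 + √484) / 8 = (−10 + 22)/8 = 3/2.
ℓ''(λ) = −24/λ² − 4 < 0, confirming a maximum.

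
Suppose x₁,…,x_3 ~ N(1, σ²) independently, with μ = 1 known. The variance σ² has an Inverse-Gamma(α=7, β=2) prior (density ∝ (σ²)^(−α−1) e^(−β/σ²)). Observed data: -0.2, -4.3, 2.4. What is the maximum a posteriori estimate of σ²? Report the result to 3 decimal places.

σ̂²_MAP = 1.868

Sum of squared deviations about the known mean: SS = (-0.2−1)² + (-4.3−1)² + (2.4−1)² = 31.49.
The Normal likelihood contributes (σ²)^(−n/2) exp(−SS/(2σ²)), so the posterior is Inverse-Gamma(α + n/2, β + SS/2) = Inverse-Gamma(8.5, 17.745).
The mode of Inverse-Gamma(a, b) is b/(a+1) = 17.745/9.5 ≈ 1.868.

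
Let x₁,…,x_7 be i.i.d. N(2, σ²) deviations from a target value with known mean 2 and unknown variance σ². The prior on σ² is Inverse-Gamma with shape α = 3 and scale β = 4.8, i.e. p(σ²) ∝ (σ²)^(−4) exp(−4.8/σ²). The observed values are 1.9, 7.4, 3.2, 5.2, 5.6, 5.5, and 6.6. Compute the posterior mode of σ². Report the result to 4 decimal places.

Sum of squared deviations about the known mean: SS = (1.9−2)² + (7.4−2)² + (3.2−2)² + (5.2−2)² + (5.6−2)² + (5.5−2)² + (6.6−2)² = 87.22.
The Normal likelihood contributes (σ²)^(−n/2) exp(−SS/(2σ²)), so the posterior is Inverse-Gamma(α + n/2, β + SS/2) = Inverse-Gamma(6.5, 48.41).
The mode of Inverse-Gamma(a, b) is b/(a+1) = 48.41/7.5 ≈ 6.4547.

σ̂²_MAP = 6.4547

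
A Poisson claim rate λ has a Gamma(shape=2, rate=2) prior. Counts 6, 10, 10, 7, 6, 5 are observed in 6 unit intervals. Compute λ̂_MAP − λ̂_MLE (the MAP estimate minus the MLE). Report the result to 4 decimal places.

Σxᵢ = 44. Posterior is Gamma(46, 8); MAP = (46−1)/8 = 45/8 ≈ 5.62500.
MLE = x̄ = 44/6 ≈ 7.33333.
Difference = 45/8 − 44/6 = -41/24 ≈ -1.7083.

MAP − MLE = -1.7083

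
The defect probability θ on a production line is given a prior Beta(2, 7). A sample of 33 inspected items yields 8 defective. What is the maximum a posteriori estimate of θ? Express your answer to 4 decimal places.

Prior: Beta(2, 7).
Data: 8 successes in 33 trials. The binomial likelihood contributes θ^8(1−θ)^25, so the posterior is Beta(2+8, 7+25) = Beta(10, 32).
For Beta(a, b) with a, b > 1 the mode is (a−1)/(a+b−2) = 9/40 ≈ 0.2250.

θ̂_MAP = 0.2250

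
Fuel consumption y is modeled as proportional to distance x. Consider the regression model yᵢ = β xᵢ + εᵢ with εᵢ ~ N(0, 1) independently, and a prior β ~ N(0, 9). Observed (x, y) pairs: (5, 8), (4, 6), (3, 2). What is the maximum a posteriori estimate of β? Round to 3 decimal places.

log p(β | y) = −Σ(yᵢ − βxᵢ)²/(2·1) − β²/(2·9) + const.
Setting the derivative to zero: Σxᵢ(yᵢ − βxᵢ)/1 − β/9 = 0, so β = Σxᵢyᵢ / (Σxᵢ² + σ²/τ²).
Σxᵢyᵢ = 5·8 + 4·6 + 3·2 = 70; Σxᵢ² = 50; σ²/τ² = 1/9.
β̂_MAP = 70 / (50 + 1/9) = 70/(451/9) = 630/451 ≈ 1.397.

β̂_MAP = 1.397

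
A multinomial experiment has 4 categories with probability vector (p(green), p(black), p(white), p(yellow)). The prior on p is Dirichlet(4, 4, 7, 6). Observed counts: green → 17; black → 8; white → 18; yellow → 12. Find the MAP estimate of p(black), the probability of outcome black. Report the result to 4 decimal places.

The posterior is Dirichlet(αᵢ + nᵢ) = Dirichlet(21, 12, 25, 18).
For a Dirichlet(a₁,…,a_K) with all aᵢ > 1, the mode has j-th component (aⱼ − 1)/(Σaᵢ − K).
Here Σaᵢ = 76 and K = 4, so p(black) = (12 − 1)/(76 − 4) = 11/72 ≈ 0.1528.

MAP estimate of p(black) = 0.1528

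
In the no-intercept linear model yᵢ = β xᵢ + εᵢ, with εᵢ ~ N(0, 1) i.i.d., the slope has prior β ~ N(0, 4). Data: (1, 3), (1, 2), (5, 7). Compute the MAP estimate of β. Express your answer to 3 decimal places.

log p(β | y) = −Σ(yᵢ − βxᵢ)²/(2·1) − β²/(2·4) + const.
Setting the derivative to zero: Σxᵢ(yᵢ − βxᵢ)/1 − β/4 = 0, so β = Σxᵢyᵢ / (Σxᵢ² + σ²/τ²).
Σxᵢyᵢ = 1·3 + 1·2 + 5·7 = 40; Σxᵢ² = 27; σ²/τ² = 0.25.
β̂_MAP = 40 / (27 + 0.25) = 40/27.25 ≈ 1.468.

β̂_MAP = 1.468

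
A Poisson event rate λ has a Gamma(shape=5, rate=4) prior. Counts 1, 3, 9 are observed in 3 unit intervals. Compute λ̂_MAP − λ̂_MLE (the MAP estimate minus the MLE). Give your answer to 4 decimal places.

Σxᵢ = 13. Posterior is Gamma(18, 7); MAP = (18−1)/7 = 17/7 ≈ 2.42857.
MLE = x̄ = 13/3 ≈ 4.33333.
Difference = 17/7 − 13/3 = -40/21 ≈ -1.9048.

MAP − MLE = -1.9048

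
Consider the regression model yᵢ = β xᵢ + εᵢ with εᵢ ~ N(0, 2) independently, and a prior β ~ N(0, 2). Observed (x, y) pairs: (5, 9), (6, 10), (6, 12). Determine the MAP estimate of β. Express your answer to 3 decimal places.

β̂_MAP = 1.806

log p(β | y) = −Σ(yᵢ − βxᵢ)²/(2·2) − β²/(2·2) + const.
Setting the derivative to zero: Σxᵢ(yᵢ − βxᵢ)/2 − β/2 = 0, so β = Σxᵢyᵢ / (Σxᵢ² + σ²/τ²).
Σxᵢyᵢ = 5·9 + 6·10 + 6·12 = 177; Σxᵢ² = 97; σ²/τ² = 1.
β̂_MAP = 177 / (97 + 1) = 177/98 ≈ 1.806.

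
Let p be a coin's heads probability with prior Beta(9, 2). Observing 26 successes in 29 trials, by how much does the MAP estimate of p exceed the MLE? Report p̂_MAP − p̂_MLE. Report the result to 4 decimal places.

Posterior is Beta(35, 5); MAP = (35−1)/(40−2) = 34/38 ≈ 0.89474.
MLE ignores the prior: p̂_MLE = k/n = 26/29 ≈ 0.89655.
Difference = 34/38 − 26/29 = -1/551 ≈ -0.0018.

MAP − MLE = -0.0018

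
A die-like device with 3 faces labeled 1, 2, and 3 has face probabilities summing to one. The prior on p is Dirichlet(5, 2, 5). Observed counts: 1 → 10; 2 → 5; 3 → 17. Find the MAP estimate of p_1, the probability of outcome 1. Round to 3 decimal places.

The posterior is Dirichlet(αᵢ + nᵢ) = Dirichlet(15, 7, 22).
For a Dirichlet(a₁,…,a_K) with all aᵢ > 1, the mode has j-th component (aⱼ − 1)/(Σaᵢ − K).
Here Σaᵢ = 44 and K = 3, so p_1 = (15 − 1)/(44 − 3) = 14/41 ≈ 0.341.

MAP estimate: 0.341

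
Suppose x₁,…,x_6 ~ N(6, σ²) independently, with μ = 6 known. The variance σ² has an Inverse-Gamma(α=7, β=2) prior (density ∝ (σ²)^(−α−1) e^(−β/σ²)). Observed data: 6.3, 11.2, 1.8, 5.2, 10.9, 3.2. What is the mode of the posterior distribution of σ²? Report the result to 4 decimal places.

Sum of squared deviations about the known mean: SS = (6.3−6)² + (11.2−6)² + (1.8−6)² + (5.2−6)² + (10.9−6)² + (3.2−6)² = 77.26.
The Normal likelihood contributes (σ²)^(−n/2) exp(−SS/(2σ²)), so the posterior is Inverse-Gamma(α + n/2, β + SS/2) = Inverse-Gamma(10, 40.63).
The mode of Inverse-Gamma(a, b) is b/(a+1) = 40.63/11 ≈ 3.6936.

σ̂²_MAP = 3.6936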